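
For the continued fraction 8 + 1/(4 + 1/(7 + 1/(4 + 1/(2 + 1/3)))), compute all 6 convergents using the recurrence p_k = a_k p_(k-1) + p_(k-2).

8/1, 33/4, 239/29, 989/120, 2217/269, 7640/927

Using the convergent recurrence p_i = a_i*p_{i-1} + p_{i-2}, q_i = a_i*q_{i-1} + q_{i-2} with p_{-2}=0, p_{-1}=1, q_{-2}=1, q_{-1}=0:
  i=0: a_0=8, p_0 = 8*1 + 0 = 8, q_0 = 8*0 + 1 = 1.
  i=1: a_1=4, p_1 = 4*8 + 1 = 33, q_1 = 4*1 + 0 = 4.
  i=2: a_2=7, p_2 = 7*33 + 8 = 239, q_2 = 7*4 + 1 = 29.
  i=3: a_3=4, p_3 = 4*239 + 33 = 989, q_3 = 4*29 + 4 = 120.
  i=4: a_4=2, p_4 = 2*989 + 239 = 2217, q_4 = 2*120 + 29 = 269.
  i=5: a_5=3, p_5 = 3*2217 + 989 = 7640, q_5 = 3*269 + 120 = 927.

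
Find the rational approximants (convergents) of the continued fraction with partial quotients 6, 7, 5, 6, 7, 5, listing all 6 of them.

6/1, 43/7, 221/36, 1369/223, 9804/1597, 50389/8208

Using the convergent recurrence p_i = a_i*p_{i-1} + p_{i-2}, q_i = a_i*q_{i-1} + q_{i-2} with p_{-2}=0, p_{-1}=1, q_{-2}=1, q_{-1}=0:
  i=0: a_0=6, p_0 = 6*1 + 0 = 6, q_0 = 6*0 + 1 = 1.
  i=1: a_1=7, p_1 = 7*6 + 1 = 43, q_1 = 7*1 + 0 = 7.
  i=2: a_2=5, p_2 = 5*43 + 6 = 221, q_2 = 5*7 + 1 = 36.
  i=3: a_3=6, p_3 = 6*221 + 43 = 1369, q_3 = 6*36 + 7 = 223.
  i=4: a_4=7, p_4 = 7*1369 + 221 = 9804, q_4 = 7*223 + 36 = 1597.
  i=5: a_5=5, p_5 = 5*9804 + 1369 = 50389, q_5 = 5*1597 + 223 = 8208.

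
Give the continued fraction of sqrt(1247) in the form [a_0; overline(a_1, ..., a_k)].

Write x_i = (sqrt(1247) + m_i)/d_i with (m_0, d_0) = (0, 1). a_0 = floor(sqrt(1247)) = 35, since 35^2 = 1225 <= 1247 < 1296 = 36^2.
Iterate m_{i+1} = d_i*a_i - m_i, d_{i+1} = (1247 - m_{i+1}^2)/d_i, a_{i+1} = floor((a_0 + m_{i+1})/d_{i+1}):
  m_1 = 1*35 - 0 = 35, d_1 = (1247 - 35^2)/1 = 22/1 = 22, a_1 = floor((35 + 35)/22) = 3.
  m_2 = 22*3 - 35 = 31, d_2 = (1247 - 31^2)/22 = 286/22 = 13, a_2 = floor((35 + 31)/13) = 5.
  m_3 = 13*5 - 31 = 34, d_3 = (1247 - 34^2)/13 = 91/13 = 7, a_3 = floor((35 + 34)/7) = 9.
  m_4 = 7*9 - 34 = 29, d_4 = (1247 - 29^2)/7 = 406/7 = 58, a_4 = floor((35 + 29)/58) = 1.
  m_5 = 58*1 - 29 = 29, d_5 = (1247 - 29^2)/58 = 406/58 = 7, a_5 = floor((35 + 29)/7) = 9.
  m_6 = 7*9 - 29 = 34, d_6 = (1247 - 34^2)/7 = 91/7 = 13, a_6 = floor((35 + 34)/13) = 5.
  m_7 = 13*5 - 34 = 31, d_7 = (1247 - 31^2)/13 = 286/13 = 22, a_7 = floor((35 + 31)/22) = 3.
  m_8 = 22*3 - 31 = 35, d_8 = (1247 - 35^2)/22 = 22/22 = 1, a_8 = floor((35 + 35)/1) = 70.
  m_9 = 1*70 - 35 = 35, d_9 = (1247 - 35^2)/1 = 22/1 = 22: (m_9, d_9) = (m_1, d_1) = (35, 22), so from here the quotients repeat a_1, ..., a_8; the period length is 8.
Hence the expansion of sqrt(1247) is a_0 = 35 followed by the repeating block 3, 5, 9, 1, 9, 5, 3, 70 (period 8).

[35; overline(3, 5, 9, 1, 9, 5, 3, 70)]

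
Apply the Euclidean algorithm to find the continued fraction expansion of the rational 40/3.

[13; 3]

Run the Euclidean algorithm on 40 and 3; the successive quotients are the partial quotients a_0, a_1, ... (each step inverts the fractional part left over by the previous one):
  40 = 13*3 + 1, so a_0 = 13.
  3 = 3*1 + 0, so a_1 = 3.
The remainder reaches 0 after 2 divisions, so the expansion has 2 partial quotients, read off in order.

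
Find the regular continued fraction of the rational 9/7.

[1; 3, 2]

Run the Euclidean algorithm on 9 and 7; the successive quotients are the partial quotients a_0, a_1, ... (each step inverts the fractional part left over by the previous one):
  9 = 1*7 + 2, so a_0 = 1.
  7 = 3*2 + 1, so a_1 = 3.
  2 = 2*1 + 0, so a_2 = 2.
The remainder reaches 0 after 3 divisions, so the expansion has 3 partial quotients, read off in order.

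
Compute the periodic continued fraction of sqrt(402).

Write x_i = (sqrt(402) + m_i)/d_i with (m_0, d_0) = (0, 1). a_0 = floor(sqrt(402)) = 20, since 20^2 = 400 <= 402 < 441 = 21^2.
Iterate m_{i+1} = d_i*a_i - m_i, d_{i+1} = (402 - m_{i+1}^2)/d_i, a_{i+1} = floor((a_0 + m_{i+1})/d_{i+1}):
  m_1 = 1*20 - 0 = 20, d_1 = (402 - 20^2)/1 = 2/1 = 2, a_1 = floor((20 + 20)/2) = 20.
  m_2 = 2*20 - 20 = 20, d_2 = (402 - 20^2)/2 = 2/2 = 1, a_2 = floor((20 + 20)/1) = 40.
  m_3 = 1*40 - 20 = 20, d_3 = (402 - 20^2)/1 = 2/1 = 2: (m_3, d_3) = (m_1, d_1) = (20, 2), so from here the quotients repeat a_1, a_2; the period length is 2.
Hence the expansion of sqrt(402) is a_0 = 20 followed by the repeating block 20, 40 (period 2).

[20; (20, 40)]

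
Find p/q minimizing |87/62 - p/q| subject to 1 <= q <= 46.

59/42

Expand x = 87/62 as a continued fraction with the Euclidean algorithm:
  87 = 1*62 + 25, so a_0 = 1.
  62 = 2*25 + 12, so a_1 = 2.
  25 = 2*12 + 1, so a_2 = 2.
  12 = 12*1 + 0, so a_3 = 12.
so x = [1; 2, 2, 12].
Convergents (p_i = a_i*p_{i-1} + p_{i-2}, q_i = a_i*q_{i-1} + q_{i-2} with p_{-2}=0, p_{-1}=1, q_{-2}=1, q_{-1}=0), until the denominator exceeds 46:
  i=0: a_0=1, p_0 = 1*1 + 0 = 1, q_0 = 1*0 + 1 = 1.
  i=1: a_1=2, p_1 = 2*1 + 1 = 3, q_1 = 2*1 + 0 = 2.
  i=2: a_2=2, p_2 = 2*3 + 1 = 7, q_2 = 2*2 + 1 = 5.
  i=3: a_3=12, p_3 = 12*7 + 3 = 87, q_3 = 12*5 + 2 = 62.
q_3 = 62 > 46, so the last convergent with denominator <= 46 is p_2/q_2 = 7/5.
The closest fraction with denominator <= 46 is either p_2/q_2 or the intermediate fraction (k*p_2 + p_1)/(k*q_2 + q_1) with the largest k >= 1 whose denominator stays <= 46; these approach x as k grows, and every other convergent or intermediate fraction in range is farther away.
Largest k: floor((46 - q_1)/q_2) = floor((46 - 2)/5) = 8.
That gives (8*7 + 3)/(8*5 + 2) = 59/42.
Compare the errors: |x - 7/5| = |87*5 - 7*62|/(62*5) = 1/310, and |x - 59/42| = |87*42 - 59*62|/(62*42) = 4/2604.
Cross-multiplying, 4*310 = 1240 < 2604 = 1*2604, so 4/2604 is smaller: the intermediate fraction 59/42 is closer to x than 7/5.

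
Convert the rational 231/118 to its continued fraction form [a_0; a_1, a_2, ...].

[1; 1, 22, 1, 1, 2]

Run the Euclidean algorithm on 231 and 118; the successive quotients are the partial quotients a_0, a_1, ... (each step inverts the fractional part left over by the previous one):
  231 = 1*118 + 113, so a_0 = 1.
  118 = 1*113 + 5, so a_1 = 1.
  113 = 22*5 + 3, so a_2 = 22.
  5 = 1*3 + 2, so a_3 = 1.
  3 = 1*2 + 1, so a_4 = 1.
  2 = 2*1 + 0, so a_5 = 2.
The remainder reaches 0 after 6 divisions, so the expansion has 6 partial quotients, read off in order.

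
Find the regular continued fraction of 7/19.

Run the Euclidean algorithm on 7 and 19; the successive quotients are the partial quotients a_0, a_1, ... (each step inverts the fractional part left over by the previous one):
  7 = 0*19 + 7, so a_0 = 0.
  19 = 2*7 + 5, so a_1 = 2.
  7 = 1*5 + 2, so a_2 = 1.
  5 = 2*2 + 1, so a_3 = 2.
  2 = 2*1 + 0, so a_4 = 2.
The remainder reaches 0 after 5 divisions, so the expansion has 5 partial quotients, read off in order.

[0; 2, 1, 2, 2]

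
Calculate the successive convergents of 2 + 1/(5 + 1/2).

Using the convergent recurrence p_i = a_i*p_{i-1} + p_{i-2}, q_i = a_i*q_{i-1} + q_{i-2} with p_{-2}=0, p_{-1}=1, q_{-2}=1, q_{-1}=0:
  i=0: a_0=2, p_0 = 2*1 + 0 = 2, q_0 = 2*0 + 1 = 1.
  i=1: a_1=5, p_1 = 5*2 + 1 = 11, q_1 = 5*1 + 0 = 5.
  i=2: a_2=2, p_2 = 2*11 + 2 = 24, q_2 = 2*5 + 1 = 11.

2/1, 11/5, 24/11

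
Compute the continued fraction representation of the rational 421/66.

[6; 2, 1, 1, 1, 3, 2]

Run the Euclidean algorithm on 421 and 66; the successive quotients are the partial quotients a_0, a_1, ... (each step inverts the fractional part left over by the previous one):
  421 = 6*66 + 25, so a_0 = 6.
  66 = 2*25 + 16, so a_1 = 2.
  25 = 1*16 + 9, so a_2 = 1.
  16 = 1*9 + 7, so a_3 = 1.
  9 = 1*7 + 2, so a_4 = 1.
  7 = 3*2 + 1, so a_5 = 3.
  2 = 2*1 + 0, so a_6 = 2.
The remainder reaches 0 after 7 divisions, so the expansion has 7 partial quotients, read off in order.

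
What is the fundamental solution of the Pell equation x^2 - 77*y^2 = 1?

First expand sqrt(77) as a continued fraction. With x_i = (sqrt(77) + m_i)/d_i and (m_0, d_0) = (0, 1): a_0 = floor(sqrt(77)) = 8, since 8^2 = 64 <= 77 < 81 = 9^2.
Iterate m_{i+1} = d_i*a_i - m_i, d_{i+1} = (77 - m_{i+1}^2)/d_i, a_{i+1} = floor((a_0 + m_{i+1})/d_{i+1}):
  m_1 = 1*8 - 0 = 8, d_1 = (77 - 8^2)/1 = 13/1 = 13, a_1 = floor((8 + 8)/13) = 1.
  m_2 = 13*1 - 8 = 5, d_2 = (77 - 5^2)/13 = 52/13 = 4, a_2 = floor((8 + 5)/4) = 3.
  m_3 = 4*3 - 5 = 7, d_3 = (77 - 7^2)/4 = 28/4 = 7, a_3 = floor((8 + 7)/7) = 2.
  m_4 = 7*2 - 7 = 7, d_4 = (77 - 7^2)/7 = 28/7 = 4, a_4 = floor((8 + 7)/4) = 3.
  m_5 = 4*3 - 7 = 5, d_5 = (77 - 5^2)/4 = 52/4 = 13, a_5 = floor((8 + 5)/13) = 1.
  m_6 = 13*1 - 5 = 8, d_6 = (77 - 8^2)/13 = 13/13 = 1, a_6 = floor((8 + 8)/1) = 16.
  m_7 = 1*16 - 8 = 8, d_7 = (77 - 8^2)/1 = 13/1 = 13: (m_7, d_7) = (m_1, d_1) = (8, 13), so from here the quotients repeat a_1, ..., a_6; the period length is 6.
So sqrt(77) = [8; (1, 3, 2, 3, 1, 16)] with period length k = 6.
k is even, so the fundamental solution of x^2 - 77y^2 = 1 is (p_{k-1}, q_{k-1}) = (p_5, q_5); compute convergents through index 5.
Convergents (p_i = a_i*p_{i-1} + p_{i-2}, q_i = a_i*q_{i-1} + q_{i-2} with p_{-2}=0, p_{-1}=1, q_{-2}=1, q_{-1}=0):
  i=0: a_0=8, p_0 = 8*1 + 0 = 8, q_0 = 8*0 + 1 = 1.
  i=1: a_1=1, p_1 = 1*8 + 1 = 9, q_1 = 1*1 + 0 = 1.
  i=2: a_2=3, p_2 = 3*9 + 8 = 35, q_2 = 3*1 + 1 = 4.
  i=3: a_3=2, p_3 = 2*35 + 9 = 79, q_3 = 2*4 + 1 = 9.
  i=4: a_4=3, p_4 = 3*79 + 35 = 272, q_4 = 3*9 + 4 = 31.
  i=5: a_5=1, p_5 = 1*272 + 79 = 351, q_5 = 1*31 + 9 = 40.
Check: 351^2 - 77*40^2 = 123201 - 123200 = 1, so (x, y) = (351, 40) solves the equation, and by the theorem it is the least positive solution.

(x, y) = (351, 40)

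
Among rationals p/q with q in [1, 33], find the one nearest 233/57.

Expand x = 233/57 as a continued fraction with the Euclidean algorithm:
  233 = 4*57 + 5, so a_0 = 4.
  57 = 11*5 + 2, so a_1 = 11.
  5 = 2*2 + 1, so a_2 = 2.
  2 = 2*1 + 0, so a_3 = 2.
so x = [4; 11, 2, 2].
Convergents (p_i = a_i*p_{i-1} + p_{i-2}, q_i = a_i*q_{i-1} + q_{i-2} with p_{-2}=0, p_{-1}=1, q_{-2}=1, q_{-1}=0), until the denominator exceeds 33:
  i=0: a_0=4, p_0 = 4*1 + 0 = 4, q_0 = 4*0 + 1 = 1.
  i=1: a_1=11, p_1 = 11*4 + 1 = 45, q_1 = 11*1 + 0 = 11.
  i=2: a_2=2, p_2 = 2*45 + 4 = 94, q_2 = 2*11 + 1 = 23.
  i=3: a_3=2, p_3 = 2*94 + 45 = 233, q_3 = 2*23 + 11 = 57.
q_3 = 57 > 33, so the last convergent with denominator <= 33 is p_2/q_2 = 94/23.
The closest fraction with denominator <= 33 is either p_2/q_2 or the intermediate fraction (k*p_2 + p_1)/(k*q_2 + q_1) with the largest k >= 1 whose denominator stays <= 33; these approach x as k grows, and every other convergent or intermediate fraction in range is farther away.
Largest k: floor((33 - q_1)/q_2) = floor((33 - 11)/23) = 0.
Since k = 0, no intermediate fraction beyond p_2/q_2 has denominator <= 33, so the convergent 94/23 is the closest (its error is |233*23 - 94*57|/(57*23) = 1/1311).

94/23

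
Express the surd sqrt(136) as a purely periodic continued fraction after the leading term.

[11; (1, 1, 1, 22)]

Write x_i = (sqrt(136) + m_i)/d_i with (m_0, d_0) = (0, 1). a_0 = floor(sqrt(136)) = 11, since 11^2 = 121 <= 136 < 144 = 12^2.
Iterate m_{i+1} = d_i*a_i - m_i, d_{i+1} = (136 - m_{i+1}^2)/d_i, a_{i+1} = floor((a_0 + m_{i+1})/d_{i+1}):
  m_1 = 1*11 - 0 = 11, d_1 = (136 - 11^2)/1 = 15/1 = 15, a_1 = floor((11 + 11)/15) = 1.
  m_2 = 15*1 - 11 = 4, d_2 = (136 - 4^2)/15 = 120/15 = 8, a_2 = floor((11 + 4)/8) = 1.
  m_3 = 8*1 - 4 = 4, d_3 = (136 - 4^2)/8 = 120/8 = 15, a_3 = floor((11 + 4)/15) = 1.
  m_4 = 15*1 - 4 = 11, d_4 = (136 - 11^2)/15 = 15/15 = 1, a_4 = floor((11 + 11)/1) = 22.
  m_5 = 1*22 - 11 = 11, d_5 = (136 - 11^2)/1 = 15/1 = 15: (m_5, d_5) = (m_1, d_1) = (11, 15), so from here the quotients repeat a_1, ..., a_4; the period length is 4.
Hence the expansion of sqrt(136) is a_0 = 11 followed by the repeating block 1, 1, 1, 22 (period 4).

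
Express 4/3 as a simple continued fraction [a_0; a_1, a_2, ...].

Run the Euclidean algorithm on 4 and 3; the successive quotients are the partial quotients a_0, a_1, ... (each step inverts the fractional part left over by the previous one):
  4 = 1*3 + 1, so a_0 = 1.
  3 = 3*1 + 0, so a_1 = 3.
The remainder reaches 0 after 2 divisions, so the expansion has 2 partial quotients, read off in order.

[1; 3]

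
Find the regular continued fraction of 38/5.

[7; 1, 1, 2]

Run the Euclidean algorithm on 38 and 5; the successive quotients are the partial quotients a_0, a_1, ... (each step inverts the fractional part left over by the previous one):
  38 = 7*5 + 3, so a_0 = 7.
  5 = 1*3 + 2, so a_1 = 1.
  3 = 1*2 + 1, so a_2 = 1.
  2 = 2*1 + 0, so a_3 = 2.
The remainder reaches 0 after 4 divisions, so the expansion has 4 partial quotients, read off in order.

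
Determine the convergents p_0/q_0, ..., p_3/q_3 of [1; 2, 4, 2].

1/1, 3/2, 13/9, 29/20

Using the convergent recurrence p_i = a_i*p_{i-1} + p_{i-2}, q_i = a_i*q_{i-1} + q_{i-2} with p_{-2}=0, p_{-1}=1, q_{-2}=1, q_{-1}=0:
  i=0: a_0=1, p_0 = 1*1 + 0 = 1, q_0 = 1*0 + 1 = 1.
  i=1: a_1=2, p_1 = 2*1 + 1 = 3, q_1 = 2*1 + 0 = 2.
  i=2: a_2=4, p_2 = 4*3 + 1 = 13, q_2 = 4*2 + 1 = 9.
  i=3: a_3=2, p_3 = 2*13 + 3 = 29, q_3 = 2*9 + 2 = 20.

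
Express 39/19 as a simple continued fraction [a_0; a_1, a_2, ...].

Run the Euclidean algorithm on 39 and 19; the successive quotients are the partial quotients a_0, a_1, ... (each step inverts the fractional part left over by the previous one):
  39 = 2*19 + 1, so a_0 = 2.
  19 = 19*1 + 0, so a_1 = 19.
The remainder reaches 0 after 2 divisions, so the expansion has 2 partial quotients, read off in order.

[2; 19]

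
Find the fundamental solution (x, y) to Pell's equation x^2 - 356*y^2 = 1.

(x, y) = (500001, 26500)

First expand sqrt(356) as a continued fraction. With x_i = (sqrt(356) + m_i)/d_i and (m_0, d_0) = (0, 1): a_0 = floor(sqrt(356)) = 18, since 18^2 = 324 <= 356 < 361 = 19^2.
Iterate m_{i+1} = d_i*a_i - m_i, d_{i+1} = (356 - m_{i+1}^2)/d_i, a_{i+1} = floor((a_0 + m_{i+1})/d_{i+1}):
  m_1 = 1*18 - 0 = 18, d_1 = (356 - 18^2)/1 = 32/1 = 32, a_1 = floor((18 + 18)/32) = 1.
  m_2 = 32*1 - 18 = 14, d_2 = (356 - 14^2)/32 = 160/32 = 5, a_2 = floor((18 + 14)/5) = 6.
  m_3 = 5*6 - 14 = 16, d_3 = (356 - 16^2)/5 = 100/5 = 20, a_3 = floor((18 + 16)/20) = 1.
  m_4 = 20*1 - 16 = 4, d_4 = (356 - 4^2)/20 = 340/20 = 17, a_4 = floor((18 + 4)/17) = 1.
  m_5 = 17*1 - 4 = 13, d_5 = (356 - 13^2)/17 = 187/17 = 11, a_5 = floor((18 + 13)/11) = 2.
  m_6 = 11*2 - 13 = 9, d_6 = (356 - 9^2)/11 = 275/11 = 25, a_6 = floor((18 + 9)/25) = 1.
  m_7 = 25*1 - 9 = 16, d_7 = (356 - 16^2)/25 = 100/25 = 4, a_7 = floor((18 + 16)/4) = 8.
  m_8 = 4*8 - 16 = 16, d_8 = (356 - 16^2)/4 = 100/4 = 25, a_8 = floor((18 + 16)/25) = 1.
  m_9 = 25*1 - 16 = 9, d_9 = (356 - 9^2)/25 = 275/25 = 11, a_9 = floor((18 + 9)/11) = 2.
  m_10 = 11*2 - 9 = 13, d_10 = (356 - 13^2)/11 = 187/11 = 17, a_10 = floor((18 + 13)/17) = 1.
  m_11 = 17*1 - 13 = 4, d_11 = (356 - 4^2)/17 = 340/17 = 20, a_11 = floor((18 + 4)/20) = 1.
  m_12 = 20*1 - 4 = 16, d_12 = (356 - 16^2)/20 = 100/20 = 5, a_12 = floor((18 + 16)/5) = 6.
  m_13 = 5*6 - 16 = 14, d_13 = (356 - 14^2)/5 = 160/5 = 32, a_13 = floor((18 + 14)/32) = 1.
  m_14 = 32*1 - 14 = 18, d_14 = (356 - 18^2)/32 = 32/32 = 1, a_14 = floor((18 + 18)/1) = 36.
  m_15 = 1*36 - 18 = 18, d_15 = (356 - 18^2)/1 = 32/1 = 32: (m_15, d_15) = (m_1, d_1) = (18, 32), so from here the quotients repeat a_1, ..., a_14; the period length is 14.
So sqrt(356) = [18; (1, 6, 1, 1, 2, 1, 8, 1, 2, 1, 1, 6, 1, 36)] with period length k = 14.
k is even, so the fundamental solution of x^2 - 356y^2 = 1 is (p_{k-1}, q_{k-1}) = (p_13, q_13); compute convergents through index 13.
Convergents (p_i = a_i*p_{i-1} + p_{i-2}, q_i = a_i*q_{i-1} + q_{i-2} with p_{-2}=0, p_{-1}=1, q_{-2}=1, q_{-1}=0):
  i=0: a_0=18, p_0 = 18*1 + 0 = 18, q_0 = 18*0 + 1 = 1.
  i=1: a_1=1, p_1 = 1*18 + 1 = 19, q_1 = 1*1 + 0 = 1.
  i=2: a_2=6, p_2 = 6*19 + 18 = 132, q_2 = 6*1 + 1 = 7.
  i=3: a_3=1, p_3 = 1*132 + 19 = 151, q_3 = 1*7 + 1 = 8.
  i=4: a_4=1, p_4 = 1*151 + 132 = 283, q_4 = 1*8 + 7 = 15.
  i=5: a_5=2, p_5 = 2*283 + 151 = 717, q_5 = 2*15 + 8 = 38.
  i=6: a_6=1, p_6 = 1*717 + 283 = 1000, q_6 = 1*38 + 15 = 53.
  i=7: a_7=8, p_7 = 8*1000 + 717 = 8717, q_7 = 8*53 + 38 = 462.
  i=8: a_8=1, p_8 = 1*8717 + 1000 = 9717, q_8 = 1*462 + 53 = 515.
  i=9: a_9=2, p_9 = 2*9717 + 8717 = 28151, q_9 = 2*515 + 462 = 1492.
  i=10: a_10=1, p_10 = 1*28151 + 9717 = 37868, q_10 = 1*1492 + 515 = 2007.
  i=11: a_11=1, p_11 = 1*37868 + 28151 = 66019, q_11 = 1*2007 + 1492 = 3499.
  i=12: a_12=6, p_12 = 6*66019 + 37868 = 433982, q_12 = 6*3499 + 2007 = 23001.
  i=13: a_13=1, p_13 = 1*433982 + 66019 = 500001, q_13 = 1*23001 + 3499 = 26500.
Check: 500001^2 - 356*26500^2 = 250001000001 - 250001000000 = 1, so (x, y) = (500001, 26500) solves the equation, and by the theorem it is the least positive solution.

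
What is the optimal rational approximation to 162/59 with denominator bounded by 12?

Expand x = 162/59 as a continued fraction with the Euclidean algorithm:
  162 = 2*59 + 44, so a_0 = 2.
  59 = 1*44 + 15, so a_1 = 1.
  44 = 2*15 + 14, so a_2 = 2.
  15 = 1*14 + 1, so a_3 = 1.
  14 = 14*1 + 0, so a_4 = 14.
so x = [2; 1, 2, 1, 14].
Convergents (p_i = a_i*p_{i-1} + p_{i-2}, q_i = a_i*q_{i-1} + q_{i-2} with p_{-2}=0, p_{-1}=1, q_{-2}=1, q_{-1}=0), until the denominator exceeds 12:
  i=0: a_0=2, p_0 = 2*1 + 0 = 2, q_0 = 2*0 + 1 = 1.
  i=1: a_1=1, p_1 = 1*2 + 1 = 3, q_1 = 1*1 + 0 = 1.
  i=2: a_2=2, p_2 = 2*3 + 2 = 8, q_2 = 2*1 + 1 = 3.
  i=3: a_3=1, p_3 = 1*8 + 3 = 11, q_3 = 1*3 + 1 = 4.
  i=4: a_4=14, p_4 = 14*11 + 8 = 162, q_4 = 14*4 + 3 = 59.
q_4 = 59 > 12, so the last convergent with denominator <= 12 is p_3/q_3 = 11/4.
The closest fraction with denominator <= 12 is either p_3/q_3 or the intermediate fraction (k*p_3 + p_2)/(k*q_3 + q_2) with the largest k >= 1 whose denominator stays <= 12; these approach x as k grows, and every other convergent or intermediate fraction in range is farther away.
Largest k: floor((12 - q_2)/q_3) = floor((12 - 3)/4) = 2.
That gives (2*11 + 8)/(2*4 + 3) = 30/11.
Compare the errors: |x - 11/4| = |162*4 - 11*59|/(59*4) = 1/236, and |x - 30/11| = |162*11 - 30*59|/(59*11) = 12/649.
Cross-multiplying, 1*649 = 649 < 2832 = 12*236, so 1/236 is smaller: the convergent 11/4 is closer to x than 30/11.

11/4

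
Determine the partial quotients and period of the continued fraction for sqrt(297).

[17; (4, 3, 1, 1, 2, 1, 1, 3, 4, 34)]

Write x_i = (sqrt(297) + m_i)/d_i with (m_0, d_0) = (0, 1). a_0 = floor(sqrt(297)) = 17, since 17^2 = 289 <= 297 < 324 = 18^2.
Iterate m_{i+1} = d_i*a_i - m_i, d_{i+1} = (297 - m_{i+1}^2)/d_i, a_{i+1} = floor((a_0 + m_{i+1})/d_{i+1}):
  m_1 = 1*17 - 0 = 17, d_1 = (297 - 17^2)/1 = 8/1 = 8, a_1 = floor((17 + 17)/8) = 4.
  m_2 = 8*4 - 17 = 15, d_2 = (297 - 15^2)/8 = 72/8 = 9, a_2 = floor((17 + 15)/9) = 3.
  m_3 = 9*3 - 15 = 12, d_3 = (297 - 12^2)/9 = 153/9 = 17, a_3 = floor((17 + 12)/17) = 1.
  m_4 = 17*1 - 12 = 5, d_4 = (297 - 5^2)/17 = 272/17 = 16, a_4 = floor((17 + 5)/16) = 1.
  m_5 = 16*1 - 5 = 11, d_5 = (297 - 11^2)/16 = 176/16 = 11, a_5 = floor((17 + 11)/11) = 2.
  m_6 = 11*2 - 11 = 11, d_6 = (297 - 11^2)/11 = 176/11 = 16, a_6 = floor((17 + 11)/16) = 1.
  m_7 = 16*1 - 11 = 5, d_7 = (297 - 5^2)/16 = 272/16 = 17, a_7 = floor((17 + 5)/17) = 1.
  m_8 = 17*1 - 5 = 12, d_8 = (297 - 12^2)/17 = 153/17 = 9, a_8 = floor((17 + 12)/9) = 3.
  m_9 = 9*3 - 12 = 15, d_9 = (297 - 15^2)/9 = 72/9 = 8, a_9 = floor((17 + 15)/8) = 4.
  m_10 = 8*4 - 15 = 17, d_10 = (297 - 17^2)/8 = 8/8 = 1, a_10 = floor((17 + 17)/1) = 34.
  m_11 = 1*34 - 17 = 17, d_11 = (297 - 17^2)/1 = 8/1 = 8: (m_11, d_11) = (m_1, d_1) = (17, 8), so from here the quotients repeat a_1, ..., a_10; the period length is 10.
Hence the expansion of sqrt(297) is a_0 = 17 followed by the repeating block 4, 3, 1, 1, 2, 1, 1, 3, 4, 34 (period 10).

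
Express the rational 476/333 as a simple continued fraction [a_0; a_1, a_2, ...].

Run the Euclidean algorithm on 476 and 333; the successive quotients are the partial quotients a_0, a_1, ... (each step inverts the fractional part left over by the previous one):
  476 = 1*333 + 143, so a_0 = 1.
  333 = 2*143 + 47, so a_1 = 2.
  143 = 3*47 + 2, so a_2 = 3.
  47 = 23*2 + 1, so a_3 = 23.
  2 = 2*1 + 0, so a_4 = 2.
The remainder reaches 0 after 5 divisions, so the expansion has 5 partial quotients, read off in order.

[1; 2, 3, 23, 2]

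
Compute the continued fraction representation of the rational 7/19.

Run the Euclidean algorithm on 7 and 19; the successive quotients are the partial quotients a_0, a_1, ... (each step inverts the fractional part left over by the previous one):
  7 = 0*19 + 7, so a_0 = 0.
  19 = 2*7 + 5, so a_1 = 2.
  7 = 1*5 + 2, so a_2 = 1.
  5 = 2*2 + 1, so a_3 = 2.
  2 = 2*1 + 0, so a_4 = 2.
The remainder reaches 0 after 5 divisions, so the expansion has 5 partial quotients, read off in order.

[0; 2, 1, 2, 2]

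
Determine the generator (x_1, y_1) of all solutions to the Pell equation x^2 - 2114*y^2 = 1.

First expand sqrt(2114) as a continued fraction. With x_i = (sqrt(2114) + m_i)/d_i and (m_0, d_0) = (0, 1): a_0 = floor(sqrt(2114)) = 45, since 45^2 = 2025 <= 2114 < 2116 = 46^2.
Iterate m_{i+1} = d_i*a_i - m_i, d_{i+1} = (2114 - m_{i+1}^2)/d_i, a_{i+1} = floor((a_0 + m_{i+1})/d_{i+1}):
  m_1 = 1*45 - 0 = 45, d_1 = (2114 - 45^2)/1 = 89/1 = 89, a_1 = floor((45 + 45)/89) = 1.
  m_2 = 89*1 - 45 = 44, d_2 = (2114 - 44^2)/89 = 178/89 = 2, a_2 = floor((45 + 44)/2) = 44.
  m_3 = 2*44 - 44 = 44, d_3 = (2114 - 44^2)/2 = 178/2 = 89, a_3 = floor((45 + 44)/89) = 1.
  m_4 = 89*1 - 44 = 45, d_4 = (2114 - 45^2)/89 = 89/89 = 1, a_4 = floor((45 + 45)/1) = 90.
  m_5 = 1*90 - 45 = 45, d_5 = (2114 - 45^2)/1 = 89/1 = 89: (m_5, d_5) = (m_1, d_1) = (45, 89), so from here the quotients repeat a_1, ..., a_4; the period length is 4.
So sqrt(2114) = [45; (1, 44, 1, 90)] with period length k = 4.
k is even, so the fundamental solution of x^2 - 2114y^2 = 1 is (p_{k-1}, q_{k-1}) = (p_3, q_3); compute convergents through index 3.
Convergents (p_i = a_i*p_{i-1} + p_{i-2}, q_i = a_i*q_{i-1} + q_{i-2} with p_{-2}=0, p_{-1}=1, q_{-2}=1, q_{-1}=0):
  i=0: a_0=45, p_0 = 45*1 + 0 = 45, q_0 = 45*0 + 1 = 1.
  i=1: a_1=1, p_1 = 1*45 + 1 = 46, q_1 = 1*1 + 0 = 1.
  i=2: a_2=44, p_2 = 44*46 + 45 = 2069, q_2 = 44*1 + 1 = 45.
  i=3: a_3=1, p_3 = 1*2069 + 46 = 2115, q_3 = 1*45 + 1 = 46.
Check: 2115^2 - 2114*46^2 = 4473225 - 4473224 = 1, so (x, y) = (2115, 46) solves the equation, and by the theorem it is the least positive solution.

(x, y) = (2115, 46)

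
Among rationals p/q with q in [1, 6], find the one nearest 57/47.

6/5

Expand x = 57/47 as a continued fraction with the Euclidean algorithm:
  57 = 1*47 + 10, so a_0 = 1.
  47 = 4*10 + 7, so a_1 = 4.
  10 = 1*7 + 3, so a_2 = 1.
  7 = 2*3 + 1, so a_3 = 2.
  3 = 3*1 + 0, so a_4 = 3.
so x = [1; 4, 1, 2, 3].
Convergents (p_i = a_i*p_{i-1} + p_{i-2}, q_i = a_i*q_{i-1} + q_{i-2} with p_{-2}=0, p_{-1}=1, q_{-2}=1, q_{-1}=0), until the denominator exceeds 6:
  i=0: a_0=1, p_0 = 1*1 + 0 = 1, q_0 = 1*0 + 1 = 1.
  i=1: a_1=4, p_1 = 4*1 + 1 = 5, q_1 = 4*1 + 0 = 4.
  i=2: a_2=1, p_2 = 1*5 + 1 = 6, q_2 = 1*4 + 1 = 5.
  i=3: a_3=2, p_3 = 2*6 + 5 = 17, q_3 = 2*5 + 4 = 14.
q_3 = 14 > 6, so the last convergent with denominator <= 6 is p_2/q_2 = 6/5.
The closest fraction with denominator <= 6 is either p_2/q_2 or the intermediate fraction (k*p_2 + p_1)/(k*q_2 + q_1) with the largest k >= 1 whose denominator stays <= 6; these approach x as k grows, and every other convergent or intermediate fraction in range is farther away.
Largest k: floor((6 - q_1)/q_2) = floor((6 - 4)/5) = 0.
Since k = 0, no intermediate fraction beyond p_2/q_2 has denominator <= 6, so the convergent 6/5 is the closest (its error is |57*5 - 6*47|/(47*5) = 3/235).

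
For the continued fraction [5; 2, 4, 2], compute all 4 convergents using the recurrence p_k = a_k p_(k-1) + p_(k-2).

Using the convergent recurrence p_i = a_i*p_{i-1} + p_{i-2}, q_i = a_i*q_{i-1} + q_{i-2} with p_{-2}=0, p_{-1}=1, q_{-2}=1, q_{-1}=0:
  i=0: a_0=5, p_0 = 5*1 + 0 = 5, q_0 = 5*0 + 1 = 1.
  i=1: a_1=2, p_1 = 2*5 + 1 = 11, q_1 = 2*1 + 0 = 2.
  i=2: a_2=4, p_2 = 4*11 + 5 = 49, q_2 = 4*2 + 1 = 9.
  i=3: a_3=2, p_3 = 2*49 + 11 = 109, q_3 = 2*9 + 2 = 20.

5/1, 11/2, 49/9, 109/20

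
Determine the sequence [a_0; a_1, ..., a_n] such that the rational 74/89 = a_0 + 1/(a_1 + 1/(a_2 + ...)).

[0; 1, 4, 1, 14]

Run the Euclidean algorithm on 74 and 89; the successive quotients are the partial quotients a_0, a_1, ... (each step inverts the fractional part left over by the previous one):
  74 = 0*89 + 74, so a_0 = 0.
  89 = 1*74 + 15, so a_1 = 1.
  74 = 4*15 + 14, so a_2 = 4.
  15 = 1*14 + 1, so a_3 = 1.
  14 = 14*1 + 0, so a_4 = 14.
The remainder reaches 0 after 5 divisions, so the expansion has 5 partial quotients, read off in order.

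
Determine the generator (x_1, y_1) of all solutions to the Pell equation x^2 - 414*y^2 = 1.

First expand sqrt(414) as a continued fraction. With x_i = (sqrt(414) + m_i)/d_i and (m_0, d_0) = (0, 1): a_0 = floor(sqrt(414)) = 20, since 20^2 = 400 <= 414 < 441 = 21^2.
Iterate m_{i+1} = d_i*a_i - m_i, d_{i+1} = (414 - m_{i+1}^2)/d_i, a_{i+1} = floor((a_0 + m_{i+1})/d_{i+1}):
  m_1 = 1*20 - 0 = 20, d_1 = (414 - 20^2)/1 = 14/1 = 14, a_1 = floor((20 + 20)/14) = 2.
  m_2 = 14*2 - 20 = 8, d_2 = (414 - 8^2)/14 = 350/14 = 25, a_2 = floor((20 + 8)/25) = 1.
  m_3 = 25*1 - 8 = 17, d_3 = (414 - 17^2)/25 = 125/25 = 5, a_3 = floor((20 + 17)/5) = 7.
  m_4 = 5*7 - 17 = 18, d_4 = (414 - 18^2)/5 = 90/5 = 18, a_4 = floor((20 + 18)/18) = 2.
  m_5 = 18*2 - 18 = 18, d_5 = (414 - 18^2)/18 = 90/18 = 5, a_5 = floor((20 + 18)/5) = 7.
  m_6 = 5*7 - 18 = 17, d_6 = (414 - 17^2)/5 = 125/5 = 25, a_6 = floor((20 + 17)/25) = 1.
  m_7 = 25*1 - 17 = 8, d_7 = (414 - 8^2)/25 = 350/25 = 14, a_7 = floor((20 + 8)/14) = 2.
  m_8 = 14*2 - 8 = 20, d_8 = (414 - 20^2)/14 = 14/14 = 1, a_8 = floor((20 + 20)/1) = 40.
  m_9 = 1*40 - 20 = 20, d_9 = (414 - 20^2)/1 = 14/1 = 14: (m_9, d_9) = (m_1, d_1) = (20, 14), so from here the quotients repeat a_1, ..., a_8; the period length is 8.
So sqrt(414) = [20; (2, 1, 7, 2, 7, 1, 2, 40)] with period length k = 8.
k is even, so the fundamental solution of x^2 - 414y^2 = 1 is (p_{k-1}, q_{k-1}) = (p_7, q_7); compute convergents through index 7.
Convergents (p_i = a_i*p_{i-1} + p_{i-2}, q_i = a_i*q_{i-1} + q_{i-2} with p_{-2}=0, p_{-1}=1, q_{-2}=1, q_{-1}=0):
  i=0: a_0=20, p_0 = 20*1 + 0 = 20, q_0 = 20*0 + 1 = 1.
  i=1: a_1=2, p_1 = 2*20 + 1 = 41, q_1 = 2*1 + 0 = 2.
  i=2: a_2=1, p_2 = 1*41 + 20 = 61, q_2 = 1*2 + 1 = 3.
  i=3: a_3=7, p_3 = 7*61 + 41 = 468, q_3 = 7*3 + 2 = 23.
  i=4: a_4=2, p_4 = 2*468 + 61 = 997, q_4 = 2*23 + 3 = 49.
  i=5: a_5=7, p_5 = 7*997 + 468 = 7447, q_5 = 7*49 + 23 = 366.
  i=6: a_6=1, p_6 = 1*7447 + 997 = 8444, q_6 = 1*366 + 49 = 415.
  i=7: a_7=2, p_7 = 2*8444 + 7447 = 24335, q_7 = 2*415 + 366 = 1196.
Check: 24335^2 - 414*1196^2 = 592192225 - 592192224 = 1, so (x, y) = (24335, 1196) solves the equation, and by the theorem it is the least positive solution.

(x, y) = (24335, 1196)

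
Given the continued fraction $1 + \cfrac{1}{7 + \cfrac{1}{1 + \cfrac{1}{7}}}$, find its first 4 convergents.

Using the convergent recurrence p_i = a_i*p_{i-1} + p_{i-2}, q_i = a_i*q_{i-1} + q_{i-2} with p_{-2}=0, p_{-1}=1, q_{-2}=1, q_{-1}=0:
  i=0: a_0=1, p_0 = 1*1 + 0 = 1, q_0 = 1*0 + 1 = 1.
  i=1: a_1=7, p_1 = 7*1 + 1 = 8, q_1 = 7*1 + 0 = 7.
  i=2: a_2=1, p_2 = 1*8 + 1 = 9, q_2 = 1*7 + 1 = 8.
  i=3: a_3=7, p_3 = 7*9 + 8 = 71, q_3 = 7*8 + 7 = 63.

1/1, 8/7, 9/8, 71/63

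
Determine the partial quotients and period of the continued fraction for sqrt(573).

Write x_i = (sqrt(573) + m_i)/d_i with (m_0, d_0) = (0, 1). a_0 = floor(sqrt(573)) = 23, since 23^2 = 529 <= 573 < 576 = 24^2.
Iterate m_{i+1} = d_i*a_i - m_i, d_{i+1} = (573 - m_{i+1}^2)/d_i, a_{i+1} = floor((a_0 + m_{i+1})/d_{i+1}):
  m_1 = 1*23 - 0 = 23, d_1 = (573 - 23^2)/1 = 44/1 = 44, a_1 = floor((23 + 23)/44) = 1.
  m_2 = 44*1 - 23 = 21, d_2 = (573 - 21^2)/44 = 132/44 = 3, a_2 = floor((23 + 21)/3) = 14.
  m_3 = 3*14 - 21 = 21, d_3 = (573 - 21^2)/3 = 132/3 = 44, a_3 = floor((23 + 21)/44) = 1.
  m_4 = 44*1 - 21 = 23, d_4 = (573 - 23^2)/44 = 44/44 = 1, a_4 = floor((23 + 23)/1) = 46.
  m_5 = 1*46 - 23 = 23, d_5 = (573 - 23^2)/1 = 44/1 = 44: (m_5, d_5) = (m_1, d_1) = (23, 44), so from here the quotients repeat a_1, ..., a_4; the period length is 4.
Hence the expansion of sqrt(573) is a_0 = 23 followed by the repeating block 1, 14, 1, 46 (period 4).

[23; (1, 14, 1, 46)]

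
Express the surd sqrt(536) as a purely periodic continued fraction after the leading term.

Write x_i = (sqrt(536) + m_i)/d_i with (m_0, d_0) = (0, 1). a_0 = floor(sqrt(536)) = 23, since 23^2 = 529 <= 536 < 576 = 24^2.
Iterate m_{i+1} = d_i*a_i - m_i, d_{i+1} = (536 - m_{i+1}^2)/d_i, a_{i+1} = floor((a_0 + m_{i+1})/d_{i+1}):
  m_1 = 1*23 - 0 = 23, d_1 = (536 - 23^2)/1 = 7/1 = 7, a_1 = floor((23 + 23)/7) = 6.
  m_2 = 7*6 - 23 = 19, d_2 = (536 - 19^2)/7 = 175/7 = 25, a_2 = floor((23 + 19)/25) = 1.
  m_3 = 25*1 - 19 = 6, d_3 = (536 - 6^2)/25 = 500/25 = 20, a_3 = floor((23 + 6)/20) = 1.
  m_4 = 20*1 - 6 = 14, d_4 = (536 - 14^2)/20 = 340/20 = 17, a_4 = floor((23 + 14)/17) = 2.
  m_5 = 17*2 - 14 = 20, d_5 = (536 - 20^2)/17 = 136/17 = 8, a_5 = floor((23 + 20)/8) = 5.
  m_6 = 8*5 - 20 = 20, d_6 = (536 - 20^2)/8 = 136/8 = 17, a_6 = floor((23 + 20)/17) = 2.
  m_7 = 17*2 - 20 = 14, d_7 = (536 - 14^2)/17 = 340/17 = 20, a_7 = floor((23 + 14)/20) = 1.
  m_8 = 20*1 - 14 = 6, d_8 = (536 - 6^2)/20 = 500/20 = 25, a_8 = floor((23 + 6)/25) = 1.
  m_9 = 25*1 - 6 = 19, d_9 = (536 - 19^2)/25 = 175/25 = 7, a_9 = floor((23 + 19)/7) = 6.
  m_10 = 7*6 - 19 = 23, d_10 = (536 - 23^2)/7 = 7/7 = 1, a_10 = floor((23 + 23)/1) = 46.
  m_11 = 1*46 - 23 = 23, d_11 = (536 - 23^2)/1 = 7/1 = 7: (m_11, d_11) = (m_1, d_1) = (23, 7), so from here the quotients repeat a_1, ..., a_10; the period length is 10.
Hence the expansion of sqrt(536) is a_0 = 23 followed by the repeating block 6, 1, 1, 2, 5, 2, 1, 1, 6, 46 (period 10).

[23; (6, 1, 1, 2, 5, 2, 1, 1, 6, 46)]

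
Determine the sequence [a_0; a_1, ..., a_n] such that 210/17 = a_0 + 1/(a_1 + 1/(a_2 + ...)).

[12; 2, 1, 5]

Run the Euclidean algorithm on 210 and 17; the successive quotients are the partial quotients a_0, a_1, ... (each step inverts the fractional part left over by the previous one):
  210 = 12*17 + 6, so a_0 = 12.
  17 = 2*6 + 5, so a_1 = 2.
  6 = 1*5 + 1, so a_2 = 1.
  5 = 5*1 + 0, so a_3 = 5.
The remainder reaches 0 after 4 divisions, so the expansion has 4 partial quotients, read off in order.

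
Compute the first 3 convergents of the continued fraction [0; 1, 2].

0/1, 1/1, 2/3

Using the convergent recurrence p_i = a_i*p_{i-1} + p_{i-2}, q_i = a_i*q_{i-1} + q_{i-2} with p_{-2}=0, p_{-1}=1, q_{-2}=1, q_{-1}=0:
  i=0: a_0=0, p_0 = 0*1 + 0 = 0, q_0 = 0*0 + 1 = 1.
  i=1: a_1=1, p_1 = 1*0 + 1 = 1, q_1 = 1*1 + 0 = 1.
  i=2: a_2=2, p_2 = 2*1 + 0 = 2, q_2 = 2*1 + 1 = 3.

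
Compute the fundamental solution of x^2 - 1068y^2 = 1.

(x, y) = (11539207, 353094)

First expand sqrt(1068) as a continued fraction. With x_i = (sqrt(1068) + m_i)/d_i and (m_0, d_0) = (0, 1): a_0 = floor(sqrt(1068)) = 32, since 32^2 = 1024 <= 1068 < 1089 = 33^2.
Iterate m_{i+1} = d_i*a_i - m_i, d_{i+1} = (1068 - m_{i+1}^2)/d_i, a_{i+1} = floor((a_0 + m_{i+1})/d_{i+1}):
  m_1 = 1*32 - 0 = 32, d_1 = (1068 - 32^2)/1 = 44/1 = 44, a_1 = floor((32 + 32)/44) = 1.
  m_2 = 44*1 - 32 = 12, d_2 = (1068 - 12^2)/44 = 924/44 = 21, a_2 = floor((32 + 12)/21) = 2.
  m_3 = 21*2 - 12 = 30, d_3 = (1068 - 30^2)/21 = 168/21 = 8, a_3 = floor((32 + 30)/8) = 7.
  m_4 = 8*7 - 30 = 26, d_4 = (1068 - 26^2)/8 = 392/8 = 49, a_4 = floor((32 + 26)/49) = 1.
  m_5 = 49*1 - 26 = 23, d_5 = (1068 - 23^2)/49 = 539/49 = 11, a_5 = floor((32 + 23)/11) = 5.
  m_6 = 11*5 - 23 = 32, d_6 = (1068 - 32^2)/11 = 44/11 = 4, a_6 = floor((32 + 32)/4) = 16.
  m_7 = 4*16 - 32 = 32, d_7 = (1068 - 32^2)/4 = 44/4 = 11, a_7 = floor((32 + 32)/11) = 5.
  m_8 = 11*5 - 32 = 23, d_8 = (1068 - 23^2)/11 = 539/11 = 49, a_8 = floor((32 + 23)/49) = 1.
  m_9 = 49*1 - 23 = 26, d_9 = (1068 - 26^2)/49 = 392/49 = 8, a_9 = floor((32 + 26)/8) = 7.
  m_10 = 8*7 - 26 = 30, d_10 = (1068 - 30^2)/8 = 168/8 = 21, a_10 = floor((32 + 30)/21) = 2.
  m_11 = 21*2 - 30 = 12, d_11 = (1068 - 12^2)/21 = 924/21 = 44, a_11 = floor((32 + 12)/44) = 1.
  m_12 = 44*1 - 12 = 32, d_12 = (1068 - 32^2)/44 = 44/44 = 1, a_12 = floor((32 + 32)/1) = 64.
  m_13 = 1*64 - 32 = 32, d_13 = (1068 - 32^2)/1 = 44/1 = 44: (m_13, d_13) = (m_1, d_1) = (32, 44), so from here the quotients repeat a_1, ..., a_12; the period length is 12.
So sqrt(1068) = [32; (1, 2, 7, 1, 5, 16, 5, 1, 7, 2, 1, 64)] with period length k = 12.
k is even, so the fundamental solution of x^2 - 1068y^2 = 1 is (p_{k-1}, q_{k-1}) = (p_11, q_11); compute convergents through index 11.
Convergents (p_i = a_i*p_{i-1} + p_{i-2}, q_i = a_i*q_{i-1} + q_{i-2} with p_{-2}=0, p_{-1}=1, q_{-2}=1, q_{-1}=0):
  i=0: a_0=32, p_0 = 32*1 + 0 = 32, q_0 = 32*0 + 1 = 1.
  i=1: a_1=1, p_1 = 1*32 + 1 = 33, q_1 = 1*1 + 0 = 1.
  i=2: a_2=2, p_2 = 2*33 + 32 = 98, q_2 = 2*1 + 1 = 3.
  i=3: a_3=7, p_3 = 7*98 + 33 = 719, q_3 = 7*3 + 1 = 22.
  i=4: a_4=1, p_4 = 1*719 + 98 = 817, q_4 = 1*22 + 3 = 25.
  i=5: a_5=5, p_5 = 5*817 + 719 = 4804, q_5 = 5*25 + 22 = 147.
  i=6: a_6=16, p_6 = 16*4804 + 817 = 77681, q_6 = 16*147 + 25 = 2377.
  i=7: a_7=5, p_7 = 5*77681 + 4804 = 393209, q_7 = 5*2377 + 147 = 12032.
  i=8: a_8=1, p_8 = 1*393209 + 77681 = 470890, q_8 = 1*12032 + 2377 = 14409.
  i=9: a_9=7, p_9 = 7*470890 + 393209 = 3689439, q_9 = 7*14409 + 12032 = 112895.
  i=10: a_10=2, p_10 = 2*3689439 + 470890 = 7849768, q_10 = 2*112895 + 14409 = 240199.
  i=11: a_11=1, p_11 = 1*7849768 + 3689439 = 11539207, q_11 = 1*240199 + 112895 = 353094.
Check: 11539207^2 - 1068*353094^2 = 133153298188849 - 133153298188848 = 1, so (x, y) = (11539207, 353094) solves the equation, and by the theorem it is the least positive solution.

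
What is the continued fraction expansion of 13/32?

[0; 2, 2, 6]

Run the Euclidean algorithm on 13 and 32; the successive quotients are the partial quotients a_0, a_1, ... (each step inverts the fractional part left over by the previous one):
  13 = 0*32 + 13, so a_0 = 0.
  32 = 2*13 + 6, so a_1 = 2.
  13 = 2*6 + 1, so a_2 = 2.
  6 = 6*1 + 0, so a_3 = 6.
The remainder reaches 0 after 4 divisions, so the expansion has 4 partial quotients, read off in order.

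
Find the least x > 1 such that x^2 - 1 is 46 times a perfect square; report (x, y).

First expand sqrt(46) as a continued fraction. With x_i = (sqrt(46) + m_i)/d_i and (m_0, d_0) = (0, 1): a_0 = floor(sqrt(46)) = 6, since 6^2 = 36 <= 46 < 49 = 7^2.
Iterate m_{i+1} = d_i*a_i - m_i, d_{i+1} = (46 - m_{i+1}^2)/d_i, a_{i+1} = floor((a_0 + m_{i+1})/d_{i+1}):
  m_1 = 1*6 - 0 = 6, d_1 = (46 - 6^2)/1 = 10/1 = 10, a_1 = floor((6 + 6)/10) = 1.
  m_2 = 10*1 - 6 = 4, d_2 = (46 - 4^2)/10 = 30/10 = 3, a_2 = floor((6 + 4)/3) = 3.
  m_3 = 3*3 - 4 = 5, d_3 = (46 - 5^2)/3 = 21/3 = 7, a_3 = floor((6 + 5)/7) = 1.
  m_4 = 7*1 - 5 = 2, d_4 = (46 - 2^2)/7 = 42/7 = 6, a_4 = floor((6 + 2)/6) = 1.
  m_5 = 6*1 - 2 = 4, d_5 = (46 - 4^2)/6 = 30/6 = 5, a_5 = floor((6 + 4)/5) = 2.
  m_6 = 5*2 - 4 = 6, d_6 = (46 - 6^2)/5 = 10/5 = 2, a_6 = floor((6 + 6)/2) = 6.
  m_7 = 2*6 - 6 = 6, d_7 = (46 - 6^2)/2 = 10/2 = 5, a_7 = floor((6 + 6)/5) = 2.
  m_8 = 5*2 - 6 = 4, d_8 = (46 - 4^2)/5 = 30/5 = 6, a_8 = floor((6 + 4)/6) = 1.
  m_9 = 6*1 - 4 = 2, d_9 = (46 - 2^2)/6 = 42/6 = 7, a_9 = floor((6 + 2)/7) = 1.
  m_10 = 7*1 - 2 = 5, d_10 = (46 - 5^2)/7 = 21/7 = 3, a_10 = floor((6 + 5)/3) = 3.
  m_11 = 3*3 - 5 = 4, d_11 = (46 - 4^2)/3 = 30/3 = 10, a_11 = floor((6 + 4)/10) = 1.
  m_12 = 10*1 - 4 = 6, d_12 = (46 - 6^2)/10 = 10/10 = 1, a_12 = floor((6 + 6)/1) = 12.
  m_13 = 1*12 - 6 = 6, d_13 = (46 - 6^2)/1 = 10/1 = 10: (m_13, d_13) = (m_1, d_1) = (6, 10), so from here the quotients repeat a_1, ..., a_12; the period length is 12.
So sqrt(46) = [6; (1, 3, 1, 1, 2, 6, 2, 1, 1, 3, 1, 12)] with period length k = 12.
k is even, so the fundamental solution of x^2 - 46y^2 = 1 is (p_{k-1}, q_{k-1}) = (p_11, q_11); compute convergents through index 11.
Convergents (p_i = a_i*p_{i-1} + p_{i-2}, q_i = a_i*q_{i-1} + q_{i-2} with p_{-2}=0, p_{-1}=1, q_{-2}=1, q_{-1}=0):
  i=0: a_0=6, p_0 = 6*1 + 0 = 6, q_0 = 6*0 + 1 = 1.
  i=1: a_1=1, p_1 = 1*6 + 1 = 7, q_1 = 1*1 + 0 = 1.
  i=2: a_2=3, p_2 = 3*7 + 6 = 27, q_2 = 3*1 + 1 = 4.
  i=3: a_3=1, p_3 = 1*27 + 7 = 34, q_3 = 1*4 + 1 = 5.
  i=4: a_4=1, p_4 = 1*34 + 27 = 61, q_4 = 1*5 + 4 = 9.
  i=5: a_5=2, p_5 = 2*61 + 34 = 156, q_5 = 2*9 + 5 = 23.
  i=6: a_6=6, p_6 = 6*156 + 61 = 997, q_6 = 6*23 + 9 = 147.
  i=7: a_7=2, p_7 = 2*997 + 156 = 2150, q_7 = 2*147 + 23 = 317.
  i=8: a_8=1, p_8 = 1*2150 + 997 = 3147, q_8 = 1*317 + 147 = 464.
  i=9: a_9=1, p_9 = 1*3147 + 2150 = 5297, q_9 = 1*464 + 317 = 781.
  i=10: a_10=3, p_10 = 3*5297 + 3147 = 19038, q_10 = 3*781 + 464 = 2807.
  i=11: a_11=1, p_11 = 1*19038 + 5297 = 24335, q_11 = 1*2807 + 781 = 3588.
Check: 24335^2 - 46*3588^2 = 592192225 - 592192224 = 1, so (x, y) = (24335, 3588) solves the equation, and by the theorem it is the least positive solution.

(x, y) = (24335, 3588)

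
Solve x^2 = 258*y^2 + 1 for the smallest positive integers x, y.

First expand sqrt(258) as a continued fraction. With x_i = (sqrt(258) + m_i)/d_i and (m_0, d_0) = (0, 1): a_0 = floor(sqrt(258)) = 16, since 16^2 = 256 <= 258 < 289 = 17^2.
Iterate m_{i+1} = d_i*a_i - m_i, d_{i+1} = (258 - m_{i+1}^2)/d_i, a_{i+1} = floor((a_0 + m_{i+1})/d_{i+1}):
  m_1 = 1*16 - 0 = 16, d_1 = (258 - 16^2)/1 = 2/1 = 2, a_1 = floor((16 + 16)/2) = 16.
  m_2 = 2*16 - 16 = 16, d_2 = (258 - 16^2)/2 = 2/2 = 1, a_2 = floor((16 + 16)/1) = 32.
  m_3 = 1*32 - 16 = 16, d_3 = (258 - 16^2)/1 = 2/1 = 2: (m_3, d_3) = (m_1, d_1) = (16, 2), so from here the quotients repeat a_1, a_2; the period length is 2.
So sqrt(258) = [16; (16, 32)] with period length k = 2.
k is even, so the fundamental solution of x^2 - 258y^2 = 1 is (p_{k-1}, q_{k-1}) = (p_1, q_1); compute convergents through index 1.
Convergents (p_i = a_i*p_{i-1} + p_{i-2}, q_i = a_i*q_{i-1} + q_{i-2} with p_{-2}=0, p_{-1}=1, q_{-2}=1, q_{-1}=0):
  i=0: a_0=16, p_0 = 16*1 + 0 = 16, q_0 = 16*0 + 1 = 1.
  i=1: a_1=16, p_1 = 16*16 + 1 = 257, q_1 = 16*1 + 0 = 16.
Check: 257^2 - 258*16^2 = 66049 - 66048 = 1, so (x, y) = (257, 16) solves the equation, and by the theorem it is the least positive solution.

(x, y) = (257, 16)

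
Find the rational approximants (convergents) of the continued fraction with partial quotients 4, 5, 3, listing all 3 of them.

Using the convergent recurrence p_i = a_i*p_{i-1} + p_{i-2}, q_i = a_i*q_{i-1} + q_{i-2} with p_{-2}=0, p_{-1}=1, q_{-2}=1, q_{-1}=0:
  i=0: a_0=4, p_0 = 4*1 + 0 = 4, q_0 = 4*0 + 1 = 1.
  i=1: a_1=5, p_1 = 5*4 + 1 = 21, q_1 = 5*1 + 0 = 5.
  i=2: a_2=3, p_2 = 3*21 + 4 = 67, q_2 = 3*5 + 1 = 16.

4/1, 21/5, 67/16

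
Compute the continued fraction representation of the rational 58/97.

[0; 1, 1, 2, 19]

Run the Euclidean algorithm on 58 and 97; the successive quotients are the partial quotients a_0, a_1, ... (each step inverts the fractional part left over by the previous one):
  58 = 0*97 + 58, so a_0 = 0.
  97 = 1*58 + 39, so a_1 = 1.
  58 = 1*39 + 19, so a_2 = 1.
  39 = 2*19 + 1, so a_3 = 2.
  19 = 19*1 + 0, so a_4 = 19.
The remainder reaches 0 after 5 divisions, so the expansion has 5 partial quotients, read off in order.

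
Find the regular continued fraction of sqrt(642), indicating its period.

[25; (2, 1, 24, 1, 2, 50)]

Write x_i = (sqrt(642) + m_i)/d_i with (m_0, d_0) = (0, 1). a_0 = floor(sqrt(642)) = 25, since 25^2 = 625 <= 642 < 676 = 26^2.
Iterate m_{i+1} = d_i*a_i - m_i, d_{i+1} = (642 - m_{i+1}^2)/d_i, a_{i+1} = floor((a_0 + m_{i+1})/d_{i+1}):
  m_1 = 1*25 - 0 = 25, d_1 = (642 - 25^2)/1 = 17/1 = 17, a_1 = floor((25 + 25)/17) = 2.
  m_2 = 17*2 - 25 = 9, d_2 = (642 - 9^2)/17 = 561/17 = 33, a_2 = floor((25 + 9)/33) = 1.
  m_3 = 33*1 - 9 = 24, d_3 = (642 - 24^2)/33 = 66/33 = 2, a_3 = floor((25 + 24)/2) = 24.
  m_4 = 2*24 - 24 = 24, d_4 = (642 - 24^2)/2 = 66/2 = 33, a_4 = floor((25 + 24)/33) = 1.
  m_5 = 33*1 - 24 = 9, d_5 = (642 - 9^2)/33 = 561/33 = 17, a_5 = floor((25 + 9)/17) = 2.
  m_6 = 17*2 - 9 = 25, d_6 = (642 - 25^2)/17 = 17/17 = 1, a_6 = floor((25 + 25)/1) = 50.
  m_7 = 1*50 - 25 = 25, d_7 = (642 - 25^2)/1 = 17/1 = 17: (m_7, d_7) = (m_1, d_1) = (25, 17), so from here the quotients repeat a_1, ..., a_6; the period length is 6.
Hence the expansion of sqrt(642) is a_0 = 25 followed by the repeating block 2, 1, 24, 1, 2, 50 (period 6).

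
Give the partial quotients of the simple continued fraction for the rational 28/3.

[9; 3]

Run the Euclidean algorithm on 28 and 3; the successive quotients are the partial quotients a_0, a_1, ... (each step inverts the fractional part left over by the previous one):
  28 = 9*3 + 1, so a_0 = 9.
  3 = 3*1 + 0, so a_1 = 3.
The remainder reaches 0 after 2 divisions, so the expansion has 2 partial quotients, read off in order.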